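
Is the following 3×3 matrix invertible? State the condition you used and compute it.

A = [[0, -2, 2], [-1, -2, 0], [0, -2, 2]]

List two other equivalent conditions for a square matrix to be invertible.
No, not invertible; det(A) = 0 (two rows are equal, so the rows are linearly dependent). Equivalent conditions (failing for this A): rank(A) < 3; Ax = 0 has non-trivial solutions; 0 is an eigenvalue; the columns are linearly dependent.

To check invertibility, compute det(A).
In this matrix, row 0 and the last row are identical, so one row is a scalar multiple of another and the rows are linearly dependent.
A matrix with linearly dependent rows has det = 0 and is not invertible.
Equivalent failed conditions:
- rank(A) < 3.
- Ax = 0 has non-trivial solutions.
- 0 is an eigenvalue.
- The columns are linearly dependent.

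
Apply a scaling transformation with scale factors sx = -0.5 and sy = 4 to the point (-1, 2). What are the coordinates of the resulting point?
(0.5, 8)

Scaling matrix:
[[-0.50, 0], [0, 4]]
Result: (-1 × -0.5, 2 × 4) = (0.5, 8)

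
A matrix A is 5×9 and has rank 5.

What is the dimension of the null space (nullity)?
4

The rank-nullity theorem for an m×n matrix states:
rank(A) + nullity(A) = n (the number of columns).
Here n = 9 and rank(A) = 5, so nullity(A) = 9 - 5 = 4.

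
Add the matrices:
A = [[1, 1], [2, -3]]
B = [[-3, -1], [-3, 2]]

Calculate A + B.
[[-2, 0], [-1, -1]]

Add corresponding elements:
(1)+(-3)=-2
(1)+(-1)=0
(2)+(-3)=-1
(-3)+(2)=-1
A + B = [[-2, 0], [-1, -1]]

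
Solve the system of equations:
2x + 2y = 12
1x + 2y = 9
x = 3, y = 3

Use elimination (row reduction):
Equation 1: 2x + 2y = 12.
Equation 2: 1x + 2y = 9.
Multiply Eq1 by 1 and Eq2 by 2: 2x + 2y = 12;  2x + 4y = 18.
Subtract: (2)y = 6, so y = 3.
Back-substitute into Eq1: 2x + 2*(3) = 12, so x = 3.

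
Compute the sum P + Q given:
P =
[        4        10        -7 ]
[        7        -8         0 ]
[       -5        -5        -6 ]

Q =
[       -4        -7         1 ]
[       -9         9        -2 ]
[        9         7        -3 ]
P + Q =
[        0         3        -6 ]
[       -2         1        -2 ]
[        4         2        -9 ]

Matrix addition is elementwise: (P+Q)[i][j] = P[i][j] + Q[i][j].
  (P+Q)[0][0] = (4) + (-4) = 0
  (P+Q)[0][1] = (10) + (-7) = 3
  (P+Q)[0][2] = (-7) + (1) = -6
  (P+Q)[1][0] = (7) + (-9) = -2
  (P+Q)[1][1] = (-8) + (9) = 1
  (P+Q)[1][2] = (0) + (-2) = -2
  (P+Q)[2][0] = (-5) + (9) = 4
  (P+Q)[2][1] = (-5) + (7) = 2
  (P+Q)[2][2] = (-6) + (-3) = -9
P + Q =
[        0         3        -6 ]
[       -2         1        -2 ]
[        4         2        -9 ]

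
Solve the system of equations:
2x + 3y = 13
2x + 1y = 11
x = 5, y = 1

Use elimination (row reduction):
Equation 1: 2x + 3y = 13.
Equation 2: 2x + 1y = 11.
Multiply Eq1 by 2 and Eq2 by 2: 4x + 6y = 26;  4x + 2y = 22.
Subtract: (-4)y = -4, so y = 1.
Back-substitute into Eq1: 2x + 3*(1) = 13, so x = 5.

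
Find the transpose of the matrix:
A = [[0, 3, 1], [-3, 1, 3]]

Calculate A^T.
[[0, -3], [3, 1], [1, 3]]

The transpose sends entry (i,j) to (j,i); rows become columns.
Row 0 of A: [0, 3, 1] -> column 0 of A^T.
Row 1 of A: [-3, 1, 3] -> column 1 of A^T.
A^T = [[0, -3], [3, 1], [1, 3]]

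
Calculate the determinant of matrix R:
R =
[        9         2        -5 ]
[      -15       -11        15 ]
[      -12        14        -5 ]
det(R) = -195

Expand along row 0 (cofactor expansion): det(R) = a*(e*i - f*h) - b*(d*i - f*g) + c*(d*h - e*g), where the 3×3 is [[a, b, c], [d, e, f], [g, h, i]].
Minor M_00 = (-11)*(-5) - (15)*(14) = 55 - 210 = -155.
Minor M_01 = (-15)*(-5) - (15)*(-12) = 75 + 180 = 255.
Minor M_02 = (-15)*(14) - (-11)*(-12) = -210 - 132 = -342.
det(R) = (9)*(-155) - (2)*(255) + (-5)*(-342) = -1395 - 510 + 1710 = -195.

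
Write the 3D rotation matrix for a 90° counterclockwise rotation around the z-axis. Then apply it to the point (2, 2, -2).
R = [[0, -1, 0], [1, 0, 0], [0, 0, 1]]; R·(2, 2, -2) = (-2, 2, -2)

Rotation matrix for 90° around z-axis:
cos(90°) = 0, sin(90°) = 1
R = [[0, -1, 0], [1, 0, 0], [0, 0, 1]]
Apply to (2, 2, -2): R·[2, 2, -2]ᵀ = (-2, 2, -2)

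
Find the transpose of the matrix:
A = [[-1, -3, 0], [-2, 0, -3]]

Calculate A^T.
[[-1, -2], [-3, 0], [0, -3]]

The transpose sends entry (i,j) to (j,i); rows become columns.
Row 0 of A: [-1, -3, 0] -> column 0 of A^T.
Row 1 of A: [-2, 0, -3] -> column 1 of A^T.
A^T = [[-1, -2], [-3, 0], [0, -3]]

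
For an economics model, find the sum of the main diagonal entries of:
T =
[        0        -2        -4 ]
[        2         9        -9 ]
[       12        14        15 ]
tr(T) = 0 + 9 + 15 = 24

The trace of a square matrix is the sum of its diagonal entries.
Diagonal entries of T: T[0][0] = 0, T[1][1] = 9, T[2][2] = 15.
tr(T) = 0 + 9 + 15 = 24.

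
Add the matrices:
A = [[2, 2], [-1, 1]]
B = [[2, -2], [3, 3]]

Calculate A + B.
[[4, 0], [2, 4]]

Add corresponding elements:
(2)+(2)=4
(2)+(-2)=0
(-1)+(3)=2
(1)+(3)=4
A + B = [[4, 0], [2, 4]]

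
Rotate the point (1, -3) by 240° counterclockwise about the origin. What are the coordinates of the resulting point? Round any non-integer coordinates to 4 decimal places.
(-3.0981, 0.6340)

Rotation matrix R(θ) = [[cos θ, -sin θ], [sin θ, cos θ]]; for θ = 240°:
R = [[-1/2, √3/2], [-√3/2, -1/2]]
Result: R × [1, -3]ᵀ = [-1/2·1 + (√3/2)·-3, -√3/2·1 + (-1/2)·-3]ᵀ = (-3.0981, 0.6340)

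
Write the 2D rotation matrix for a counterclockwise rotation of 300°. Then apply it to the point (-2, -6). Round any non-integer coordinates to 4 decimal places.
R = [[1/2, √3/2], [-√3/2, 1/2]]; R·(-2, -6) = (-6.1962, -1.2679)

Rotation matrix formula: R(θ) = [[cos θ, -sin θ], [sin θ, cos θ]]
For θ = 300°:
cos(300°) = 1/2
sin(300°) = -√3/2
R = [[1/2, √3/2], [-√3/2, 1/2]]
Apply to (-2, -6): [1/2·-2 + (√3/2)·-6, -√3/2·-2 + 1/2·-6] = (-6.1962, -1.2679)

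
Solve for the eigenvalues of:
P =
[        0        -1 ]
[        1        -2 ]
λ = -1, -1

Solve det(P - λI) = 0. For a 2×2 matrix the characteristic equation is λ² - (trace)λ + det = 0.
trace(P) = a + d = 0 - 2 = -2.
det(P) = a*d - b*c = (0)*(-2) - (-1)*(1) = 0 + 1 = 1.
Characteristic equation: λ² - (-2)λ + (1) = 0.
Discriminant = (-2)² - 4*(1) = 4 - 4 = 0.
λ = (-2 ± √0) / 2 = (-2 ± 0) / 2 = -1, -1.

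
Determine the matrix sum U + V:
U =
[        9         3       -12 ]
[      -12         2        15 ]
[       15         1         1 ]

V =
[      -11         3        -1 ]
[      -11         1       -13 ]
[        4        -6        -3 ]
U + V =
[       -2         6       -13 ]
[      -23         3         2 ]
[       19        -5        -2 ]

Matrix addition is elementwise: (U+V)[i][j] = U[i][j] + V[i][j].
  (U+V)[0][0] = (9) + (-11) = -2
  (U+V)[0][1] = (3) + (3) = 6
  (U+V)[0][2] = (-12) + (-1) = -13
  (U+V)[1][0] = (-12) + (-11) = -23
  (U+V)[1][1] = (2) + (1) = 3
  (U+V)[1][2] = (15) + (-13) = 2
  (U+V)[2][0] = (15) + (4) = 19
  (U+V)[2][1] = (1) + (-6) = -5
  (U+V)[2][2] = (1) + (-3) = -2
U + V =
[       -2         6       -13 ]
[      -23         3         2 ]
[       19        -5        -2 ]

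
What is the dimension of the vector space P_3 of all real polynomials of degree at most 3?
Dimension = 4

A polynomial of degree at most 3 can be written as a₀ + a₁x + a₂x² + a₃x³, with 4 free coefficients a₀, a₁, a₂, a₃.
The set {1, x, x², x³} is a basis: it spans P_3 (every such polynomial is a linear combination of these) and is linearly independent (a polynomial is zero iff all its coefficients are zero).
Therefore dim(P_3) = 3 + 1 = 4.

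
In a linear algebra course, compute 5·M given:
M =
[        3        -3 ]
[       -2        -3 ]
5M =
[       15       -15 ]
[      -10       -15 ]

Scalar multiplication is elementwise: (5M)[i][j] = 5 * M[i][j].
  (5M)[0][0] = 5 * (3) = 15
  (5M)[0][1] = 5 * (-3) = -15
  (5M)[1][0] = 5 * (-2) = -10
  (5M)[1][1] = 5 * (-3) = -15
5M =
[       15       -15 ]
[      -10       -15 ]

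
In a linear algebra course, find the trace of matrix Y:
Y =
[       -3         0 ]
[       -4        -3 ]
tr(Y) = -3 - 3 = -6

The trace of a square matrix is the sum of its diagonal entries.
Diagonal entries of Y: Y[0][0] = -3, Y[1][1] = -3.
tr(Y) = -3 - 3 = -6.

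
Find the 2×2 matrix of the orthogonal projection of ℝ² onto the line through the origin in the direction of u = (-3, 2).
[[9/13, -6/13], [-6/13, 4/13]]

The orthogonal projection onto the line spanned by a nonzero vector u = (a, b) has matrix P = (u uᵀ) / (uᵀ u) = (1/(a² + b²)) · [[a², ab], [ab, b²]].
Here u = (-3, 2), so a² + b² = 9 + 4 = 13.
P = (1/13) · [[9, -6], [-6, 4]] = [[9/13, -6/13], [-6/13, 4/13]].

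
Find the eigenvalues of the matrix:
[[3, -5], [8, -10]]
λ = -5 and λ = -2

Characteristic equation: det(A - λI) = 0
λ² - (trace)λ + (det) = 0
λ² - (-7)λ + (10) = 0
λ² + 7λ + 10 = 0
Solving: λ = -5, -2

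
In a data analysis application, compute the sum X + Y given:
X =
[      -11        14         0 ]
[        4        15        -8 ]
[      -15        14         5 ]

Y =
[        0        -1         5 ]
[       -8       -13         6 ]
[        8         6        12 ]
X + Y =
[      -11        13         5 ]
[       -4         2        -2 ]
[       -7        20        17 ]

Matrix addition is elementwise: (X+Y)[i][j] = X[i][j] + Y[i][j].
  (X+Y)[0][0] = (-11) + (0) = -11
  (X+Y)[0][1] = (14) + (-1) = 13
  (X+Y)[0][2] = (0) + (5) = 5
  (X+Y)[1][0] = (4) + (-8) = -4
  (X+Y)[1][1] = (15) + (-13) = 2
  (X+Y)[1][2] = (-8) + (6) = -2
  (X+Y)[2][0] = (-15) + (8) = -7
  (X+Y)[2][1] = (14) + (6) = 20
  (X+Y)[2][2] = (5) + (12) = 17
X + Y =
[      -11        13         5 ]
[       -4         2        -2 ]
[       -7        20        17 ]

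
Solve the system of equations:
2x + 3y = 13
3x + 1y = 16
x = 5, y = 1

Use elimination (row reduction):
Equation 1: 2x + 3y = 13.
Equation 2: 3x + 1y = 16.
Multiply Eq1 by 3 and Eq2 by 2: 6x + 9y = 39;  6x + 2y = 32.
Subtract: (-7)y = -7, so y = 1.
Back-substitute into Eq1: 2x + 3*(1) = 13, so x = 5.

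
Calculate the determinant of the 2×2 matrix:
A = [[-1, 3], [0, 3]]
-3

For A = [[a, b], [c, d]], det(A) = a*d - b*c.
det(A) = (-1)*(3) - (3)*(0) = -3 - 0 = -3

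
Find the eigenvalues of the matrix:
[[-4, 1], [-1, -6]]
λ = -5 and λ = -5

Characteristic equation: det(A - λI) = 0
λ² - (trace)λ + (det) = 0
λ² - (-10)λ + (25) = 0
λ² + 10λ + 25 = 0
Solving: λ = -5, -5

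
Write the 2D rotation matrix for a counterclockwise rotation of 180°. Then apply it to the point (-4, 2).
R = [[-1, 0], [0, -1]]; R·(-4, 2) = (4, -2)

Rotation matrix formula: R(θ) = [[cos θ, -sin θ], [sin θ, cos θ]]
For θ = 180°:
cos(180°) = -1
sin(180°) = 0
R = [[-1, 0], [0, -1]]
Apply to (-4, 2): [-1·-4 + (0)·2, 0·-4 + -1·2] = (4, -2)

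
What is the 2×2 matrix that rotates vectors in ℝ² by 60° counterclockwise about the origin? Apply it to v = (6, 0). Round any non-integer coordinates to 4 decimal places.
R = [[1/2, -√3/2], [√3/2, 1/2]]; R·v = (3.0000, 5.1962)

A counterclockwise rotation by angle θ in ℝ² has matrix R(θ) = [[cos θ, -sin θ], [sin θ, cos θ]].
For θ = 60°: cos θ = 1/2, sin θ = √3/2.
R(60°) = [[1/2, -√3/2], [√3/2, 1/2]].
R·v = [1/2·6 + (-√3/2)·0, √3/2·6 + 1/2·0] = (3.0000, 5.1962).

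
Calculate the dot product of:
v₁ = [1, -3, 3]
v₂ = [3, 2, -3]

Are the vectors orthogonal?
-12, No

The dot product is the sum of products of corresponding components.
v₁·v₂ = (1)*(3) + (-3)*(2) + (3)*(-3) = 3 - 6 - 9 = -12.
Two vectors are orthogonal iff their dot product is 0; here the dot product is -12, so the vectors are not orthogonal.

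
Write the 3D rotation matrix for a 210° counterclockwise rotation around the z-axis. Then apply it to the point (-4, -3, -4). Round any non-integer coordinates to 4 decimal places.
R = [[-√3/2, 1/2, 0], [-1/2, -√3/2, 0], [0, 0, 1]]; R·(-4, -3, -4) = (1.9641, 4.5981, -4.0000)

Rotation matrix for 210° around z-axis:
cos(210°) = -√3/2, sin(210°) = -1/2
R = [[-√3/2, 1/2, 0], [-1/2, -√3/2, 0], [0, 0, 1]]
Apply to (-4, -3, -4): R·[-4, -3, -4]ᵀ = (1.9641, 4.5981, -4.0000)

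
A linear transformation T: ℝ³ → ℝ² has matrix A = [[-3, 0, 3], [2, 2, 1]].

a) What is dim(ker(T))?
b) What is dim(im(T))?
dim(ker) = 1, dim(im) = 2

The two rows are not scalar multiples of one another (no single k satisfies row 2 = k × row 1), so they are linearly independent.
Thus rank(A) = 2.
dim(im(T)) = rank(A) = 2.
By the rank-nullity theorem applied to T: ℝ³ → ℝ², rank(A) + nullity(A) = 3 (the domain dimension), so dim(ker(T)) = 3 - 2 = 1.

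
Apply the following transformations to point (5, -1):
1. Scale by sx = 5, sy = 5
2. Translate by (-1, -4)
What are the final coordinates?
(24, -9)

Step 1: Scale (5, -1) by (sx, sy) = (5, 5) → (25, -5)
Step 2: Translate by (-1, -4) → (24, -9)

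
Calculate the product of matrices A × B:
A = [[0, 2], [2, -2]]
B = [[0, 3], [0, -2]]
[[0, -4], [0, 10]]

Matrix multiplication:
C[0][0] = 0×0 + 2×0 = 0
C[0][1] = 0×3 + 2×-2 = -4
C[1][0] = 2×0 + -2×0 = 0
C[1][1] = 2×3 + -2×-2 = 10
Result: [[0, -4], [0, 10]]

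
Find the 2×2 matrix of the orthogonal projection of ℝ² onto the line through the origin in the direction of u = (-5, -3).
[[25/34, 15/34], [15/34, 9/34]]

The orthogonal projection onto the line spanned by a nonzero vector u = (a, b) has matrix P = (u uᵀ) / (uᵀ u) = (1/(a² + b²)) · [[a², ab], [ab, b²]].
Here u = (-5, -3), so a² + b² = 25 + 9 = 34.
P = (1/34) · [[25, 15], [15, 9]] = [[25/34, 15/34], [15/34, 9/34]].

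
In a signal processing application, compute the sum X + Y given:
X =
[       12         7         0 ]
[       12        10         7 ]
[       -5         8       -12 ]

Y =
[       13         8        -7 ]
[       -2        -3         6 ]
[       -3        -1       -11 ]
X + Y =
[       25        15        -7 ]
[       10         7        13 ]
[       -8         7       -23 ]

Matrix addition is elementwise: (X+Y)[i][j] = X[i][j] + Y[i][j].
  (X+Y)[0][0] = (12) + (13) = 25
  (X+Y)[0][1] = (7) + (8) = 15
  (X+Y)[0][2] = (0) + (-7) = -7
  (X+Y)[1][0] = (12) + (-2) = 10
  (X+Y)[1][1] = (10) + (-3) = 7
  (X+Y)[1][2] = (7) + (6) = 13
  (X+Y)[2][0] = (-5) + (-3) = -8
  (X+Y)[2][1] = (8) + (-1) = 7
  (X+Y)[2][2] = (-12) + (-11) = -23
X + Y =
[       25        15        -7 ]
[       10         7        13 ]
[       -8         7       -23 ]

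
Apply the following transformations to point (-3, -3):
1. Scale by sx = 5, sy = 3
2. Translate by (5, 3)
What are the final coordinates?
(-10, -6)

Step 1: Scale (-3, -3) by (sx, sy) = (5, 3) → (-15, -9)
Step 2: Translate by (5, 3) → (-10, -6)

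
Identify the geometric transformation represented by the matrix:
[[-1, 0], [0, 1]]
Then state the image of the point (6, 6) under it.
reflection across the y-axis; image of (6, 6) is (-6, 6)

This is a symmetric orthogonal matrix with determinant -1, which characterizes a reflection in ℝ².
The matrix [[-1, 0], [0, 1]] represents: reflection across the y-axis.
Applying it to (6, 6): [-1·6 + 0·6, 0·6 + 1·6] = (-6, 6).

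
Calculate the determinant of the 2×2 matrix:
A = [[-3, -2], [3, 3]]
-3

For A = [[a, b], [c, d]], det(A) = a*d - b*c.
det(A) = (-3)*(3) - (-2)*(3) = -9 - -6 = -3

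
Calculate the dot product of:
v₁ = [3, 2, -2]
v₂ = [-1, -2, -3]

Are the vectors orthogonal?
-1, No

The dot product is the sum of products of corresponding components.
v₁·v₂ = (3)*(-1) + (2)*(-2) + (-2)*(-3) = -3 - 4 + 6 = -1.
Two vectors are orthogonal iff their dot product is 0; here the dot product is -1, so the vectors are not orthogonal.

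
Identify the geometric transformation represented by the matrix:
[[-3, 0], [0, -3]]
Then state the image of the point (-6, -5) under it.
uniform scaling by factor -3; image of (-6, -5) is (18, 15)

This is a diagonal matrix with equal entries -3, so it scales both axes by the same factor -3.
The matrix [[-3, 0], [0, -3]] represents: uniform scaling by factor -3.
Applying it to (-6, -5): [-3·-6 + 0·-5, 0·-6 + -3·-5] = (18, 15).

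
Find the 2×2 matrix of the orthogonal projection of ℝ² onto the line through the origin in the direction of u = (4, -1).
[[16/17, -4/17], [-4/17, 1/17]]

The orthogonal projection onto the line spanned by a nonzero vector u = (a, b) has matrix P = (u uᵀ) / (uᵀ u) = (1/(a² + b²)) · [[a², ab], [ab, b²]].
Here u = (4, -1), so a² + b² = 16 + 1 = 17.
P = (1/17) · [[16, -4], [-4, 1]] = [[16/17, -4/17], [-4/17, 1/17]].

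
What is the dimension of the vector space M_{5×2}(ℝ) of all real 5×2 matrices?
Dimension = 10

A real 5×2 matrix is determined by its 5·2 = 10 independent entries.
A standard basis is {E_ij : 1 ≤ i ≤ 5, 1 ≤ j ≤ 2}, where E_ij has a 1 in position (i, j) and 0 elsewhere — there are 10 such matrices, and they are linearly independent and span M_{5×2}(ℝ).
Therefore dim(M_{5×2}(ℝ)) = 10.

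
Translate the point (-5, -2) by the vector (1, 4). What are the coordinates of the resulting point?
(-4, 2)

Translation by (1, 4):
x' = -5 + 1 = -4
y' = -2 + 4 = 2
Homogeneous matrix: [[1, 0, 1], [0, 1, 4], [0, 0, 1]]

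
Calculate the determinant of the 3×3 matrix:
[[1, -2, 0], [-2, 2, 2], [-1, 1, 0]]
2

Expansion along first row:
det = 1·det([[2,2],[1,0]]) - -2·det([[-2,2],[-1,0]]) + 0·det([[-2,2],[-1,1]])
    = 1·(2·0 - 2·1) - -2·(-2·0 - 2·-1) + 0·(-2·1 - 2·-1)
    = 1·-2 - -2·2 + 0·0
    = -2 + 4 + 0 = 2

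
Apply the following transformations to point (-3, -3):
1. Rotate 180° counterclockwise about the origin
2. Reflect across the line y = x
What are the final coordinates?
(3, 3)

Step 1: Rotate 180° → (3, 3)
Step 2: Reflect across the line y = x → (3, 3)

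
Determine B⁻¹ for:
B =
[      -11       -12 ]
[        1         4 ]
det(B) = -32
B⁻¹ =
[     -1/8      -3/8 ]
[     1/32     11/32 ]

For a 2×2 matrix B = [[a, b], [c, d]] with det(B) ≠ 0, B⁻¹ = (1/det(B)) * [[d, -b], [-c, a]].
det(B) = (-11)*(4) - (-12)*(1) = -44 + 12 = -32.
B⁻¹ = (1/-32) * [[4, 12], [-1, -11]].
Dividing each entry by -32 and reducing:
B⁻¹ =
[     -1/8      -3/8 ]
[     1/32     11/32 ]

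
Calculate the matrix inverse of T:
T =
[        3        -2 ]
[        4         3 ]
det(T) = 17
T⁻¹ =
[     3/17      2/17 ]
[    -4/17      3/17 ]

For a 2×2 matrix T = [[a, b], [c, d]] with det(T) ≠ 0, T⁻¹ = (1/det(T)) * [[d, -b], [-c, a]].
det(T) = (3)*(3) - (-2)*(4) = 9 + 8 = 17.
T⁻¹ = (1/17) * [[3, 2], [-4, 3]].
Dividing each entry by 17 and reducing:
T⁻¹ =
[     3/17      2/17 ]
[    -4/17      3/17 ]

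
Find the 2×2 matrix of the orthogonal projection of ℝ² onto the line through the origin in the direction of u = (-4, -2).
[[4/5, 2/5], [2/5, 1/5]]

The orthogonal projection onto the line spanned by a nonzero vector u = (a, b) has matrix P = (u uᵀ) / (uᵀ u) = (1/(a² + b²)) · [[a², ab], [ab, b²]].
Here u = (-4, -2), so a² + b² = 16 + 4 = 20.
P = (1/20) · [[16, 8], [8, 4]] = [[4/5, 2/5], [2/5, 1/5]].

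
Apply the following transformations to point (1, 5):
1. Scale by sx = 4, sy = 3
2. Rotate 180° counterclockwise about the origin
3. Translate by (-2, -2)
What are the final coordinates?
(-6, -17)

Step 1: Scale → (4, 15)
Step 2: Rotate 180° → (-4, -15)
Step 3: Translate → (-6, -17)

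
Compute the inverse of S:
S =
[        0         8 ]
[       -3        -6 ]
det(S) = 24
S⁻¹ =
[     -1/4      -1/3 ]
[      1/8         0 ]

For a 2×2 matrix S = [[a, b], [c, d]] with det(S) ≠ 0, S⁻¹ = (1/det(S)) * [[d, -b], [-c, a]].
det(S) = (0)*(-6) - (8)*(-3) = 0 + 24 = 24.
S⁻¹ = (1/24) * [[-6, -8], [3, 0]].
Dividing each entry by 24 and reducing:
S⁻¹ =
[     -1/4      -1/3 ]
[      1/8         0 ]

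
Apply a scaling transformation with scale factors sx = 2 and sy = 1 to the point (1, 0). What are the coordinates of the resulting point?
(2, 0)

Scaling matrix:
[[2, 0], [0, 1]]
Result: (1 × 2, 0 × 1) = (2, 0)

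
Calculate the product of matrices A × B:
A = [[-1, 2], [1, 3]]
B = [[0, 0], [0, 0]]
[[0, 0], [0, 0]]

Matrix multiplication:
C[0][0] = -1×0 + 2×0 = 0
C[0][1] = -1×0 + 2×0 = 0
C[1][0] = 1×0 + 3×0 = 0
C[1][1] = 1×0 + 3×0 = 0
Result: [[0, 0], [0, 0]]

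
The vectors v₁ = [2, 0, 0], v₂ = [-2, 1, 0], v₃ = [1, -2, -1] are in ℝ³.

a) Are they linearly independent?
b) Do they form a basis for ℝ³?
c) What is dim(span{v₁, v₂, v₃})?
Yes independent, yes basis, dim = 3

Stack v₁, v₂, v₃ as rows of a 3×3 matrix.
[[2, 0, 0]; [-2, 1, 0]; [1, -2, -1]] is already lower triangular with nonzero diagonal entries (2, 1, -1), so its determinant is the product of the diagonal entries, det = (2)·(1)·(-1) = -2 ≠ 0, and the rows are linearly independent.
Three linearly independent vectors in ℝ³ form a basis for ℝ³, so dim(span{v₁,v₂,v₃}) = 3.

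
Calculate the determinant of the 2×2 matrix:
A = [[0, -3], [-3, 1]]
-9

For A = [[a, b], [c, d]], det(A) = a*d - b*c.
det(A) = (0)*(1) - (-3)*(-3) = 0 - 9 = -9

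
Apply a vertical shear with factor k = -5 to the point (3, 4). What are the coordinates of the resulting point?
(3, -11)

Shear matrix for vertical shear with factor k = -5:
[[1, 0], [-5, 1]]
Result: (3, 4) → (3, -11)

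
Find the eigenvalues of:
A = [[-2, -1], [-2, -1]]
λ = -3, 0

Solve det(A - λI) = 0. For a 2×2 matrix this is λ² - (trace)λ + det = 0.
trace(A) = -2 - 1 = -3.
det(A) = (-2)*(-1) - (-1)*(-2) = 2 - 2 = 0.
Characteristic equation: λ² - (-3)λ + (0) = 0.
Discriminant: (-3)² - 4*(0) = 9 - 0 = 9.
Roots: λ = (-3 ± √9) / 2 = -3, 0.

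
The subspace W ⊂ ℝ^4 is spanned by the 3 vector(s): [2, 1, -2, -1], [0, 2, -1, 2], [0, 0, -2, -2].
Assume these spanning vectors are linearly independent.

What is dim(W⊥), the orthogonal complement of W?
dim(W⊥) = 1

For any subspace W of ℝ^n, dim(W) + dim(W⊥) = n (the whole-space dimension).
Here the given 3 vectors are linearly independent, so dim(W) = 3.
Thus dim(W⊥) = n - dim(W) = 4 - 3 = 1.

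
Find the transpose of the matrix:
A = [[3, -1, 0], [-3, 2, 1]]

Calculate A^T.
[[3, -3], [-1, 2], [0, 1]]

The transpose sends entry (i,j) to (j,i); rows become columns.
Row 0 of A: [3, -1, 0] -> column 0 of A^T.
Row 1 of A: [-3, 2, 1] -> column 1 of A^T.
A^T = [[3, -3], [-1, 2], [0, 1]]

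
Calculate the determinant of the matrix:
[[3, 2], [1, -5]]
-17

For a 2×2 matrix [[a, b], [c, d]], det = ad - bc
det = (3)(-5) - (2)(1) = -15 - 2 = -17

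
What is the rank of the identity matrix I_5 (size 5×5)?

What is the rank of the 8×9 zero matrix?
rank(I_5) = 5, rank(0) = 0

The identity I_5 has 5 columns that are the standard basis vectors e_1, …, e_5. These are linearly independent, so all 5 columns are pivots and rank(I_5) = 5.
The 8×9 zero matrix has every entry zero, so every row is the zero row and there are no pivots; rank(0) = 0.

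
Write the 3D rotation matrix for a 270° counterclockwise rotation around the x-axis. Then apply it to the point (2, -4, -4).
R = [[1, 0, 0], [0, 0, 1], [0, -1, 0]]; R·(2, -4, -4) = (2, -4, 4)

Rotation matrix for 270° around x-axis:
cos(270°) = 0, sin(270°) = -1
R = [[1, 0, 0], [0, 0, 1], [0, -1, 0]]
Apply to (2, -4, -4): R·[2, -4, -4]ᵀ = (2, -4, 4)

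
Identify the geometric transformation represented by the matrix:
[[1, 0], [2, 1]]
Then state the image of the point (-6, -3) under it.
vertical shear with factor 2; image of (-6, -3) is (-6, -15)

The matrix [[1, 0], [k, 1]] sends (x, y) to (x, 2x + y), leaving the x-coordinate fixed: a vertical shear.
The matrix [[1, 0], [2, 1]] represents: vertical shear with factor 2.
Applying it to (-6, -3): [1·-6 + 0·-3, 2·-6 + 1·-3] = (-6, -15).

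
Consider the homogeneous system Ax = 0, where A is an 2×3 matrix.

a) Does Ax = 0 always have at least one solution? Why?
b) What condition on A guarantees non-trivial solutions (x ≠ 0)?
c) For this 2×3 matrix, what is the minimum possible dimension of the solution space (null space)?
a) Yes, x = 0 is always a solution. b) When A has linearly dependent columns (rank < n). c) Minimum nullity = 1.

a) x = 0 satisfies A·0 = 0, so the zero vector is always a solution.
b) Non-trivial solutions exist iff the columns of A are linearly dependent, equivalently rank(A) < n (the number of columns).
c) By rank-nullity, rank(A) + nullity(A) = n = 3. Since A has only 2 rows, rank(A) ≤ 2, so nullity(A) ≥ 3 - 2 = 1.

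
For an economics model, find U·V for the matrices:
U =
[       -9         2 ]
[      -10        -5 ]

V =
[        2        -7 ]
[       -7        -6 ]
UV =
[      -32        51 ]
[       15       100 ]

Matrix multiplication: (UV)[i][j] = sum over k of U[i][k] * V[k][j].
  (UV)[0][0] = (-9)*(2) + (2)*(-7) = -32
  (UV)[0][1] = (-9)*(-7) + (2)*(-6) = 51
  (UV)[1][0] = (-10)*(2) + (-5)*(-7) = 15
  (UV)[1][1] = (-10)*(-7) + (-5)*(-6) = 100
UV =
[      -32        51 ]
[       15       100 ]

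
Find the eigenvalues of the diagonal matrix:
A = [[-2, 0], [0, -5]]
λ₁ = -2, λ₂ = -5

The characteristic polynomial of A is det(A - λI) = (-2 - λ)(-5 - λ) = 0.
The roots are λ = -2 and λ = -5, so the eigenvalues are the diagonal entries.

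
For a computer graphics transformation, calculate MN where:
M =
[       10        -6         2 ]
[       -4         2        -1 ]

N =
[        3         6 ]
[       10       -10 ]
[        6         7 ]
MN =
[      -18       134 ]
[        2       -51 ]

Matrix multiplication: (MN)[i][j] = sum over k of M[i][k] * N[k][j].
  (MN)[0][0] = (10)*(3) + (-6)*(10) + (2)*(6) = -18
  (MN)[0][1] = (10)*(6) + (-6)*(-10) + (2)*(7) = 134
  (MN)[1][0] = (-4)*(3) + (2)*(10) + (-1)*(6) = 2
  (MN)[1][1] = (-4)*(6) + (2)*(-10) + (-1)*(7) = -51
MN =
[      -18       134 ]
[        2       -51 ]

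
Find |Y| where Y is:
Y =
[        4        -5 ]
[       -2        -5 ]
det(Y) = -30

For a 2×2 matrix [[a, b], [c, d]], det = a*d - b*c.
det(Y) = (4)*(-5) - (-5)*(-2) = -20 - 10 = -30.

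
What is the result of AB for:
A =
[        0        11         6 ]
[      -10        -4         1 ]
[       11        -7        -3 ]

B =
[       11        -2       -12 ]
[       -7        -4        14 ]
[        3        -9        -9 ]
AB =
[      -59       -98       100 ]
[      -79        27        55 ]
[      161        33      -203 ]

Matrix multiplication: (AB)[i][j] = sum over k of A[i][k] * B[k][j].
  (AB)[0][0] = (0)*(11) + (11)*(-7) + (6)*(3) = -59
  (AB)[0][1] = (0)*(-2) + (11)*(-4) + (6)*(-9) = -98
  (AB)[0][2] = (0)*(-12) + (11)*(14) + (6)*(-9) = 100
  (AB)[1][0] = (-10)*(11) + (-4)*(-7) + (1)*(3) = -79
  (AB)[1][1] = (-10)*(-2) + (-4)*(-4) + (1)*(-9) = 27
  (AB)[1][2] = (-10)*(-12) + (-4)*(14) + (1)*(-9) = 55
  (AB)[2][0] = (11)*(11) + (-7)*(-7) + (-3)*(3) = 161
  (AB)[2][1] = (11)*(-2) + (-7)*(-4) + (-3)*(-9) = 33
  (AB)[2][2] = (11)*(-12) + (-7)*(14) + (-3)*(-9) = -203
AB =
[      -59       -98       100 ]
[      -79        27        55 ]
[      161        33      -203 ]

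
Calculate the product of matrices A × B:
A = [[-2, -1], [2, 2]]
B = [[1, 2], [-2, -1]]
[[0, -3], [-2, 2]]

Matrix multiplication:
C[0][0] = -2×1 + -1×-2 = 0
C[0][1] = -2×2 + -1×-1 = -3
C[1][0] = 2×1 + 2×-2 = -2
C[1][1] = 2×2 + 2×-1 = 2
Result: [[0, -3], [-2, 2]]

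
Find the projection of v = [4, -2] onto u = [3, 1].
[3, 1]

The projection of v onto u is proj_u(v) = ((v·u) / (u·u)) · u.
v·u = (4)*(3) + (-2)*(1) = 10.
u·u = (3)*(3) + (1)*(1) = 10.
coefficient = 10 / 10 = 1.
proj_u(v) = 1 · [3, 1] = [3, 1].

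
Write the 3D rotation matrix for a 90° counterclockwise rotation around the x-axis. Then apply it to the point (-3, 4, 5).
R = [[1, 0, 0], [0, 0, -1], [0, 1, 0]]; R·(-3, 4, 5) = (-3, -5, 4)

Rotation matrix for 90° around x-axis:
cos(90°) = 0, sin(90°) = 1
R = [[1, 0, 0], [0, 0, -1], [0, 1, 0]]
Apply to (-3, 4, 5): R·[-3, 4, 5]ᵀ = (-3, -5, 4)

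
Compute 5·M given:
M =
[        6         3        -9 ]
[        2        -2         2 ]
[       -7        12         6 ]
5M =
[       30        15       -45 ]
[       10       -10        10 ]
[      -35        60        30 ]

Scalar multiplication is elementwise: (5M)[i][j] = 5 * M[i][j].
  (5M)[0][0] = 5 * (6) = 30
  (5M)[0][1] = 5 * (3) = 15
  (5M)[0][2] = 5 * (-9) = -45
  (5M)[1][0] = 5 * (2) = 10
  (5M)[1][1] = 5 * (-2) = -10
  (5M)[1][2] = 5 * (2) = 10
  (5M)[2][0] = 5 * (-7) = -35
  (5M)[2][1] = 5 * (12) = 60
  (5M)[2][2] = 5 * (6) = 30
5M =
[       30        15       -45 ]
[       10       -10        10 ]
[      -35        60        30 ]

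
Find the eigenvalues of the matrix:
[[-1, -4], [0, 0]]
λ = -1 and λ = 0

Characteristic equation: det(A - λI) = 0
λ² - (trace)λ + (det) = 0
λ² - (-1)λ + (0) = 0
λ² + 1λ + 0 = 0
Solving: λ = -1, 0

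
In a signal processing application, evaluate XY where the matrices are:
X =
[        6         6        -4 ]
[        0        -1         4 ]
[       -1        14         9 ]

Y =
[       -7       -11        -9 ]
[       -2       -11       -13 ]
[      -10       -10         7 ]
XY =
[      -14       -92      -160 ]
[      -38       -29        41 ]
[     -111      -233      -110 ]

Matrix multiplication: (XY)[i][j] = sum over k of X[i][k] * Y[k][j].
  (XY)[0][0] = (6)*(-7) + (6)*(-2) + (-4)*(-10) = -14
  (XY)[0][1] = (6)*(-11) + (6)*(-11) + (-4)*(-10) = -92
  (XY)[0][2] = (6)*(-9) + (6)*(-13) + (-4)*(7) = -160
  (XY)[1][0] = (0)*(-7) + (-1)*(-2) + (4)*(-10) = -38
  (XY)[1][1] = (0)*(-11) + (-1)*(-11) + (4)*(-10) = -29
  (XY)[1][2] = (0)*(-9) + (-1)*(-13) + (4)*(7) = 41
  (XY)[2][0] = (-1)*(-7) + (14)*(-2) + (9)*(-10) = -111
  (XY)[2][1] = (-1)*(-11) + (14)*(-11) + (9)*(-10) = -233
  (XY)[2][2] = (-1)*(-9) + (14)*(-13) + (9)*(7) = -110
XY =
[      -14       -92      -160 ]
[      -38       -29        41 ]
[     -111      -233      -110 ]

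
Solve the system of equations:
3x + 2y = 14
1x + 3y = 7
x = 4, y = 1

Use elimination (row reduction):
Equation 1: 3x + 2y = 14.
Equation 2: 1x + 3y = 7.
Multiply Eq1 by 1 and Eq2 by 3: 3x + 2y = 14;  3x + 9y = 21.
Subtract: (7)y = 7, so y = 1.
Back-substitute into Eq1: 3x + 2*(1) = 14, so x = 4.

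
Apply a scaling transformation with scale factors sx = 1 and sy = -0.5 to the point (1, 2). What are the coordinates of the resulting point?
(1, -1.0)

Scaling matrix:
[[1, 0], [0, -0.50]]
Result: (1 × 1, 2 × -0.5) = (1, -1.0)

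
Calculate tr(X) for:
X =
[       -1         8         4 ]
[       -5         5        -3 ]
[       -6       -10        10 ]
tr(X) = -1 + 5 + 10 = 14

The trace of a square matrix is the sum of its diagonal entries.
Diagonal entries of X: X[0][0] = -1, X[1][1] = 5, X[2][2] = 10.
tr(X) = -1 + 5 + 10 = 14.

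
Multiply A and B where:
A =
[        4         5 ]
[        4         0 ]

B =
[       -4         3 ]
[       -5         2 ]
AB =
[      -41        22 ]
[      -16        12 ]

Matrix multiplication: (AB)[i][j] = sum over k of A[i][k] * B[k][j].
  (AB)[0][0] = (4)*(-4) + (5)*(-5) = -41
  (AB)[0][1] = (4)*(3) + (5)*(2) = 22
  (AB)[1][0] = (4)*(-4) + (0)*(-5) = -16
  (AB)[1][1] = (4)*(3) + (0)*(2) = 12
AB =
[      -41        22 ]
[      -16        12 ]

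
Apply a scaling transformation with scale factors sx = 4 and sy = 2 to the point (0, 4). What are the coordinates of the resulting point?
(0, 8)

Scaling matrix:
[[4, 0], [0, 2]]
Result: (0 × 4, 4 × 2) = (0, 8)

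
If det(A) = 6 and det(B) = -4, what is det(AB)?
-24

Use the multiplicative property of determinants: det(AB) = det(A)*det(B).
det(AB) = (6)*(-4) = -24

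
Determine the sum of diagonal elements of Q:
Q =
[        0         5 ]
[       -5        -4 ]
tr(Q) = 0 - 4 = -4

The trace of a square matrix is the sum of its diagonal entries.
Diagonal entries of Q: Q[0][0] = 0, Q[1][1] = -4.
tr(Q) = 0 - 4 = -4.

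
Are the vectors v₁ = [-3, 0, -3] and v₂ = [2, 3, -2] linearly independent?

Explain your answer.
Yes, linearly independent

Two vectors are linearly dependent iff one is a scalar multiple of the other.
No single scalar k satisfies v₂ = k·v₁ (the ratios of corresponding entries disagree), so v₁ and v₂ are linearly independent.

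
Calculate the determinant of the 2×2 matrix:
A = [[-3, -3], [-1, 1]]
-6

For A = [[a, b], [c, d]], det(A) = a*d - b*c.
det(A) = (-3)*(1) - (-3)*(-1) = -3 - 3 = -6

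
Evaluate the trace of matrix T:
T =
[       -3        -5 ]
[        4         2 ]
tr(T) = -3 + 2 = -1

The trace of a square matrix is the sum of its diagonal entries.
Diagonal entries of T: T[0][0] = -3, T[1][1] = 2.
tr(T) = -3 + 2 = -1.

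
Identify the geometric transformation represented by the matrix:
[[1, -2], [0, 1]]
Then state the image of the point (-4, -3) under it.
horizontal shear with factor -2; image of (-4, -3) is (2, -3)

The matrix [[1, k], [0, 1]] sends (x, y) to (x + -2y, y), leaving the y-coordinate fixed: a horizontal shear.
The matrix [[1, -2], [0, 1]] represents: horizontal shear with factor -2.
Applying it to (-4, -3): [1·-4 + -2·-3, 0·-4 + 1·-3] = (2, -3).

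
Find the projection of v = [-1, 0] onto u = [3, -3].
[-1/2, 1/2]

The projection of v onto u is proj_u(v) = ((v·u) / (u·u)) · u.
v·u = (-1)*(3) + (0)*(-3) = -3.
u·u = (3)*(3) + (-3)*(-3) = 18.
coefficient = -3 / 18 = -1/6.
proj_u(v) = -1/6 · [3, -3] = [-1/2, 1/2].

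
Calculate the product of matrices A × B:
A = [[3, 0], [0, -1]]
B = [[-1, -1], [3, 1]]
[[-3, -3], [-3, -1]]

Matrix multiplication:
C[0][0] = 3×-1 + 0×3 = -3
C[0][1] = 3×-1 + 0×1 = -3
C[1][0] = 0×-1 + -1×3 = -3
C[1][1] = 0×-1 + -1×1 = -1
Result: [[-3, -3], [-3, -1]]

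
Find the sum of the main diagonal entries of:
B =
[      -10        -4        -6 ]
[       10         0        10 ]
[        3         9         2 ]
tr(B) = -10 + 0 + 2 = -8

The trace of a square matrix is the sum of its diagonal entries.
Diagonal entries of B: B[0][0] = -10, B[1][1] = 0, B[2][2] = 2.
tr(B) = -10 + 0 + 2 = -8.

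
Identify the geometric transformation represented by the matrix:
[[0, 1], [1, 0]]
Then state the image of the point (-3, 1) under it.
reflection across the line y = x; image of (-3, 1) is (1, -3)

This is a symmetric orthogonal matrix with determinant -1, which characterizes a reflection in ℝ².
The matrix [[0, 1], [1, 0]] represents: reflection across the line y = x.
Applying it to (-3, 1): [0·-3 + 1·1, 1·-3 + 0·1] = (1, -3).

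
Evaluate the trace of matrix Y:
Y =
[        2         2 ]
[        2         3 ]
tr(Y) = 2 + 3 = 5

The trace of a square matrix is the sum of its diagonal entries.
Diagonal entries of Y: Y[0][0] = 2, Y[1][1] = 3.
tr(Y) = 2 + 3 = 5.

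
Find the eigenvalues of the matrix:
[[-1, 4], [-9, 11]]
λ = 5 and λ = 5

Characteristic equation: det(A - λI) = 0
λ² - (trace)λ + (det) = 0
λ² - (10)λ + (25) = 0
λ² - 10λ + 25 = 0
Solving: λ = 5, 5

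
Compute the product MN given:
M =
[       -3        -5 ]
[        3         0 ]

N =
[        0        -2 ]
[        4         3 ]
MN =
[      -20        -9 ]
[        0        -6 ]

Matrix multiplication: (MN)[i][j] = sum over k of M[i][k] * N[k][j].
  (MN)[0][0] = (-3)*(0) + (-5)*(4) = -20
  (MN)[0][1] = (-3)*(-2) + (-5)*(3) = -9
  (MN)[1][0] = (3)*(0) + (0)*(4) = 0
  (MN)[1][1] = (3)*(-2) + (0)*(3) = -6
MN =
[      -20        -9 ]
[        0        -6 ]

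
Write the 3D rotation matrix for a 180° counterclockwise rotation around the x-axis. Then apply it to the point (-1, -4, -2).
R = [[1, 0, 0], [0, -1, 0], [0, 0, -1]]; R·(-1, -4, -2) = (-1, 4, 2)

Rotation matrix for 180° around x-axis:
cos(180°) = -1, sin(180°) = 0
R = [[1, 0, 0], [0, -1, 0], [0, 0, -1]]
Apply to (-1, -4, -2): R·[-1, -4, -2]ᵀ = (-1, 4, 2)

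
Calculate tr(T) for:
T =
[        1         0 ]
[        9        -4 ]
tr(T) = 1 - 4 = -3

The trace of a square matrix is the sum of its diagonal entries.
Diagonal entries of T: T[0][0] = 1, T[1][1] = -4.
tr(T) = 1 - 4 = -3.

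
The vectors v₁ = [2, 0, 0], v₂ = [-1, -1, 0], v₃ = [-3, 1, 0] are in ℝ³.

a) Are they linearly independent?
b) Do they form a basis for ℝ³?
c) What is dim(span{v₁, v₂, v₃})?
Not independent, not a basis, dim(span) = 2

Check whether v₃ can be written as a linear combination of v₁ and v₂.
v₃ = (-2)·v₁ + (-1)·v₂ = [-3, 1, 0], so the three vectors are linearly dependent.
Thus they do not form a basis for ℝ³, and dim(span{v₁, v₂, v₃}) = 2 (spanned by v₁ and v₂).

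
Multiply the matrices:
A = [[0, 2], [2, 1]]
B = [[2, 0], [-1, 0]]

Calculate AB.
[[-2, 0], [3, 0]]

Each entry (i,j) of AB = sum over k of A[i][k]*B[k][j].
(AB)[0][0] = (0)*(2) + (2)*(-1) = -2
(AB)[0][1] = (0)*(0) + (2)*(0) = 0
(AB)[1][0] = (2)*(2) + (1)*(-1) = 3
(AB)[1][1] = (2)*(0) + (1)*(0) = 0
AB = [[-2, 0], [3, 0]]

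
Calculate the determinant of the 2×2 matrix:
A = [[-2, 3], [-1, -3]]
9

For A = [[a, b], [c, d]], det(A) = a*d - b*c.
det(A) = (-2)*(-3) - (3)*(-1) = 6 - -3 = 9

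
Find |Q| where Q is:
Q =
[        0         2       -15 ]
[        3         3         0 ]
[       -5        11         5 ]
det(Q) = -750

Expand along row 0 (cofactor expansion): det(Q) = a*(e*i - f*h) - b*(d*i - f*g) + c*(d*h - e*g), where the 3×3 is [[a, b, c], [d, e, f], [g, h, i]].
Minor M_00 = (3)*(5) - (0)*(11) = 15 - 0 = 15.
Minor M_01 = (3)*(5) - (0)*(-5) = 15 - 0 = 15.
Minor M_02 = (3)*(11) - (3)*(-5) = 33 + 15 = 48.
det(Q) = (0)*(15) - (2)*(15) + (-15)*(48) = 0 - 30 - 720 = -750.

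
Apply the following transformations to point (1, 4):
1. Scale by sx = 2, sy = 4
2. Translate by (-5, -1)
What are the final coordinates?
(-3, 15)

Step 1: Scale (1, 4) by (sx, sy) = (2, 4) → (2, 16)
Step 2: Translate by (-5, -1) → (-3, 15)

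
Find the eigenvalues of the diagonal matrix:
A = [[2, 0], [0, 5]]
λ₁ = 2, λ₂ = 5

The characteristic polynomial of A is det(A - λI) = (2 - λ)(5 - λ) = 0.
The roots are λ = 2 and λ = 5, so the eigenvalues are the diagonal entries.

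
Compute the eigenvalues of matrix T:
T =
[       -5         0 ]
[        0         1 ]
λ = -5, 1

Solve det(T - λI) = 0. For a 2×2 matrix the characteristic equation is λ² - (trace)λ + det = 0.
trace(T) = a + d = -5 + 1 = -4.
det(T) = a*d - b*c = (-5)*(1) - (0)*(0) = -5 - 0 = -5.
Characteristic equation: λ² - (-4)λ + (-5) = 0.
Discriminant = (-4)² - 4*(-5) = 16 + 20 = 36.
λ = (-4 ± √36) / 2 = (-4 ± 6) / 2 = -5, 1.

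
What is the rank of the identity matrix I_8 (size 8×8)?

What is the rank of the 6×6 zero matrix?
rank(I_8) = 8, rank(0) = 0

The identity I_8 has 8 columns that are the standard basis vectors e_1, …, e_8. These are linearly independent, so all 8 columns are pivots and rank(I_8) = 8.
The 6×6 zero matrix has every entry zero, so every row is the zero row and there are no pivots; rank(0) = 0.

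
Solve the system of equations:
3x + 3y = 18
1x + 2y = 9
x = 3, y = 3

Use elimination (row reduction):
Equation 1: 3x + 3y = 18.
Equation 2: 1x + 2y = 9.
Multiply Eq1 by 1 and Eq2 by 3: 3x + 3y = 18;  3x + 6y = 27.
Subtract: (3)y = 9, so y = 3.
Back-substitute into Eq1: 3x + 3*(3) = 18, so x = 3.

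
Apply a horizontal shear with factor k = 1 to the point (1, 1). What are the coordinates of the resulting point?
(2, 1)

Shear matrix for horizontal shear with factor k = 1:
[[1, 1], [0, 1]]
Result: (1, 1) → (2, 1)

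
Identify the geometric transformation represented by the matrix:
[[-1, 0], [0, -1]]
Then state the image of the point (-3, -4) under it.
rotation by 180° (or reflection through origin); image of (-3, -4) is (3, 4)

This matches the form [[cos θ, -sin θ], [sin θ, cos θ]] of a rotation matrix; reading off cos θ and sin θ gives the angle.
The matrix [[-1, 0], [0, -1]] represents: rotation by 180° (or reflection through origin).
Applying it to (-3, -4): [-1·-3 + 0·-4, 0·-3 + -1·-4] = (3, 4).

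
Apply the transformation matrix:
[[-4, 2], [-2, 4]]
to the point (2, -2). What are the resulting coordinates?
(-12, -12)

Matrix multiplication:
[[-4, 2], [-2, 4]] × [2, -2]ᵀ
= [-4×2 + 2×-2, -2×2 + 4×-2]ᵀ
= [-12.0000, -12.0000]ᵀ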